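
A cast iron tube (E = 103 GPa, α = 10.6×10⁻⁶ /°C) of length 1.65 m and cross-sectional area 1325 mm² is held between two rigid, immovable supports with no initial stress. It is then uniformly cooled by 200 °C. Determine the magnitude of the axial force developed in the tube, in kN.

Full restraint means ε = 0, so the stress is σ = EαΔT = 103×10³ × 10.6×10⁻⁶ × 200 = 218.4 MPa.
Axial force P = σA = 218.4 × 1325 = 289300 N = 289.3 kN, tensile.

P ≈ 289 kN (tensile)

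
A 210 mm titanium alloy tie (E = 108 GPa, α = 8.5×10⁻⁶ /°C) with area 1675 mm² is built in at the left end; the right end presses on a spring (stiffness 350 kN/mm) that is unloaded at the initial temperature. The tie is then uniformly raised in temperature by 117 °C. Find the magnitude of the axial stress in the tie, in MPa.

If the spring were absent the tie would lengthen by αΔT L = 8.5×10⁻⁶ × 117 × 210 = 0.2088 mm.
With a force P in the spring, the elastic change of the tie is PL/(AE) and that of the spring is P/k; compatibility requires their sum to equal δ_free.
P [ L/(AE) + 1/k ] = δ_free → P [ 210/(1675×108×10³) + 1/(350×10³) ] = 0.2088.
P = 0.2088 / 4.018×10⁻⁶ = 51980 N.
σ = P/A = 51980/1675 = 31.03 MPa.

σ ≈ 31 MPa (compressive)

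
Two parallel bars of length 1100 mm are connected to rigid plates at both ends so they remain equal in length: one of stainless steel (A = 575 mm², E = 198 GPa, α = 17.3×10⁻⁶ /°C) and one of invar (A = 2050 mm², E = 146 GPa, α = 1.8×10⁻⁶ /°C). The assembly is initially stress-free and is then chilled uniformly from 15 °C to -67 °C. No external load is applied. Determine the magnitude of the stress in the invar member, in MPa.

σ ≈ 51.1 MPa (compressive)

The stainless steel has the larger α, so on cooling it would change length more than the invar if both were free. The rigid plates force a common final length, so the stainless steel is put into tension and the invar into compression, with equal and opposite forces P (no external load).
Setting the final lengths equal and cancelling L: (α₁ − α₂)ΔT = P/(A₁E₁) + P/(A₂E₂).
|α₁ − α₂|·ΔT = 15.5×10⁻⁶ × 82 = 0.001271.
1/(A₁E₁) + 1/(A₂E₂) = 1/(575×198×10³) + 1/(2050×146×10³) = 1.212×10⁻⁸ N⁻¹.
So P = 0.001271 / 1.212×10⁻⁸ = 104.8 kN.
σ_{invar} = P/A₂ = 104800/2050 = 51.14 MPa, compressive.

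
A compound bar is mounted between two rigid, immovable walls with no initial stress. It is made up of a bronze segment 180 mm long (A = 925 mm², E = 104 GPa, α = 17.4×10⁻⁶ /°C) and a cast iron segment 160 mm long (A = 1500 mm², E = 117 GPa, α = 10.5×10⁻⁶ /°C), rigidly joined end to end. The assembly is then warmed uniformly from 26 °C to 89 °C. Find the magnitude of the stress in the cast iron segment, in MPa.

If the supports were absent, the total length change would be Σ αᵢΔT Lᵢ = 17.4×10⁻⁶×63×180 + 10.5×10⁻⁶×63×160 = 0.3032 mm.
The rigid supports impose zero overall length change; the single axial force P common to all segments must satisfy P Σ Lᵢ/(AᵢEᵢ) = δ_free.
The series flexibility is Σ Lᵢ/(AᵢEᵢ) = 180/(925×104×10³) + 160/(1500×117×10³) = 2.783×10⁻⁶ mm/N.
So P = 0.3032 / 2.783×10⁻⁶ = 108.9 kN, compressive.
σ_{cast iron} = P / A = 108900 / 1500 = 72.63 MPa.

σ ≈ 72.6 MPa (compressive)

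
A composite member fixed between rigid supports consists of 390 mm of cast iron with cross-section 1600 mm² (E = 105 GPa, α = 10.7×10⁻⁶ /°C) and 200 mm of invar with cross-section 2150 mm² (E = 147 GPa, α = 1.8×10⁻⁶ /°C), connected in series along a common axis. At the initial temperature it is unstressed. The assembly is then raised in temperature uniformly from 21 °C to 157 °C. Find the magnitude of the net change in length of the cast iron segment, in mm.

Free thermal expansion of the whole bar: Σ αᵢΔT Lᵢ = 10.7×10⁻⁶×136×390 + 1.8×10⁻⁶×136×200 = 0.6165 mm.
Since the ends are fixed, an axial force P builds up, equal in every segment, with P · Σ Lᵢ/(AᵢEᵢ) = δ_free.
The series flexibility is Σ Lᵢ/(AᵢEᵢ) = 390/(1600×105×10³) + 200/(2150×147×10³) = 2.954×10⁻⁶ mm/N.
So P = 0.6165 / 2.954×10⁻⁶ = 208.7 kN, compressive.
For the cast iron segment, free thermal change = 10.7×10⁻⁶×136×390 = 0.5675 mm and elastic change from P = 208700×390/(1600×105×10³) = 0.4844 mm; these oppose, so the net change is 0.0831 mm (segment lengthens).

|ΔL| ≈ 0.0831 mm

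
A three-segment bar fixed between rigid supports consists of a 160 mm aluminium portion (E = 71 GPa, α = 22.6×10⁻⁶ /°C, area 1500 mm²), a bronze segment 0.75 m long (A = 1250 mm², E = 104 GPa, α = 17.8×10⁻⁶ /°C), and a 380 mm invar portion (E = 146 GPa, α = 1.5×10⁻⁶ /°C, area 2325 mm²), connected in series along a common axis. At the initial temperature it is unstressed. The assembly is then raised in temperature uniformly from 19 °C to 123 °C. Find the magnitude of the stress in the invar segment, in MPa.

σ ≈ 93.5 MPa (compressive)

If the supports were absent, the total length change would be Σ αᵢΔT Lᵢ = 22.6×10⁻⁶×104×160 + 17.8×10⁻⁶×104×750 + 1.5×10⁻⁶×104×380 = 1.824 mm.
The rigid supports impose zero overall length change; the single axial force P common to all segments must satisfy P Σ Lᵢ/(AᵢEᵢ) = δ_free.
Σ Lᵢ/(AᵢEᵢ) = 160/(1500×71×10³) + 750/(1250×104×10³) + 380/(2325×146×10³) = 8.391×10⁻⁶ mm/N.
Hence P = δ_free / Σ(L/AE) = 1.824/8.391×10⁻⁶ = 217.3 kN (compressive).
σ_{invar} = P / A = 217300 / 2325 = 93.48 MPa.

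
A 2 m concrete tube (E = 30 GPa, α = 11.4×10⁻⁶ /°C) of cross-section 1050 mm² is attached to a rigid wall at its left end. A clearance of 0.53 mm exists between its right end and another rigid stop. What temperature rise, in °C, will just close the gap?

Contact occurs when the free expansion equals the gap: αΔT L = 0.53 mm.
So ΔT = g/(αL) = 0.53/(11.4×10⁻⁶ × 2000) = 23.25 °C.

ΔT ≈ 23.2 °C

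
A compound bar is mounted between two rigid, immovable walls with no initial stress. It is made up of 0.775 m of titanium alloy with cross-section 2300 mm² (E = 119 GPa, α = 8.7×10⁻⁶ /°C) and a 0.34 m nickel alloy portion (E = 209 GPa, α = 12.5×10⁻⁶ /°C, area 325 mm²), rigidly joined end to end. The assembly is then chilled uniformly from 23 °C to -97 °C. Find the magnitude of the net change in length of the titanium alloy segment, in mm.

With the walls removed the bar would change length by δ_free = Σ αᵢΔT Lᵢ = 8.7×10⁻⁶×120×775 + 12.5×10⁻⁶×120×340 = 1.319 mm.
The walls prevent any net length change, so an axial force P (same in every segment) develops. Compatibility: P · Σ Lᵢ/(AᵢEᵢ) = δ_free.
Σ Lᵢ/(AᵢEᵢ) = 775/(2300×119×10³) + 340/(325×209×10³) = 7.837×10⁻⁶ mm/N.
Hence P = δ_free / Σ(L/AE) = 1.319/7.837×10⁻⁶ = 168.3 kN (tensile).
For the titanium alloy segment, free thermal change = 8.7×10⁻⁶×120×775 = 0.8091 mm and elastic change from P = 168300×775/(2300×119×10³) = 0.4766 mm; these oppose, so the net change is 0.333 mm (segment shortens).

|ΔL| ≈ 0.333 mm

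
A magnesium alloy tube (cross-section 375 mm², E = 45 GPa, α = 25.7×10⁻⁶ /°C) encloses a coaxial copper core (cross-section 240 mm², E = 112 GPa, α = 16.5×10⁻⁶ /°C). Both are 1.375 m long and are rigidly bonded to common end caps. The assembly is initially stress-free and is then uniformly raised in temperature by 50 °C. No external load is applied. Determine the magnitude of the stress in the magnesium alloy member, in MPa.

σ ≈ 12.7 MPa (compressive)

Both members must finish at the same length. With the larger α, the magnesium alloy tends to over-expand; the plates restrain it, putting the magnesium alloy in compression and the copper in tension. With no external load the two internal forces are equal and opposite, magnitude P.
Equating the net (thermal + elastic) strains gives |α₁ − α₂|·ΔT = P·[1/(A₁E₁) + 1/(A₂E₂)].
|α₁ − α₂|·ΔT = 9.2×10⁻⁶ × 50 = 0.00046.
1/(A₁E₁) + 1/(A₂E₂) = 1/(375×45×10³) + 1/(240×112×10³) = 9.646×10⁻⁸ N⁻¹.
P = 0.00046 / 9.646×10⁻⁸ = 4769 N = 4.769 kN.
σ_{magnesium alloy} = P/A₁ = 4769/375 = 12.72 MPa, compressive.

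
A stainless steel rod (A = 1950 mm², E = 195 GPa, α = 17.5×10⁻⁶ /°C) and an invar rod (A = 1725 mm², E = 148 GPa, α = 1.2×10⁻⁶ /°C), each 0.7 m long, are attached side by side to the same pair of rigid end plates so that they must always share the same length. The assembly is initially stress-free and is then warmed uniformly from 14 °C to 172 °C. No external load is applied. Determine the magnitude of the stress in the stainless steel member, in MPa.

σ ≈ 202 MPa (compressive)

Equilibrium of a rigid end plate with no external load gives equal and opposite internal forces ±P in the two members. Since α_{stainless steel} > α_{invar}, heating drives the stainless steel into compression and the invar into tension.
Compatibility of the two members (thermal + elastic change equal): (α₁ − α₂)ΔT = P·[1/(A₁E₁) + 1/(A₂E₂)].
|α₁ − α₂|·ΔT = 16.3×10⁻⁶ × 158 = 0.002575.
1/(A₁E₁) + 1/(A₂E₂) = 1/(1950×195×10³) + 1/(1725×148×10³) = 6.547×10⁻⁹ N⁻¹.
P = 0.002575 / 6.547×10⁻⁹ = 393400 N = 393.4 kN.
σ_{stainless steel} = P/A₁ = 393400/1950 = 201.7 MPa, compressive.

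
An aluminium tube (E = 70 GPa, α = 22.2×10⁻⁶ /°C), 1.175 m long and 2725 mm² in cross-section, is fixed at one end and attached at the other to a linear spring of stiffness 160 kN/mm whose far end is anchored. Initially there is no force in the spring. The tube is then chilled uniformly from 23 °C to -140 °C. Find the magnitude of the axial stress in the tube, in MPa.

σ ≈ 126 MPa (tensile)

If the spring were absent the tube would shorten by αΔT L = 22.2×10⁻⁶ × 163 × 1175 = 4.252 mm.
Let P be the tensile force in the spring. The tube extends elastically by PL/(AE) and the spring stretches by P/k; together these equal δ_free.
So P = δ_free / [L/(AE) + 1/k] = 4.252 / [ 1175/(2725×70×10³) + 1/(160×10³) ].
P = 4.252 / 1.241×10⁻⁵ = 342600 N.
σ = P/A = 342600/2725 = 125.7 MPa.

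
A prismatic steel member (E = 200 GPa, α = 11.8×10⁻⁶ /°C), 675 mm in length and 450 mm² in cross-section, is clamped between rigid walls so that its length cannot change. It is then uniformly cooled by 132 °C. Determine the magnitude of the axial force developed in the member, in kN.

Full restraint means ε = 0, so the stress is σ = EαΔT = 200×10³ × 11.8×10⁻⁶ × 132 = 311.5 MPa.
Axial force P = σA = 311.5 × 450 = 140200 N = 140.2 kN, tensile.

P ≈ 140 kN (tensile)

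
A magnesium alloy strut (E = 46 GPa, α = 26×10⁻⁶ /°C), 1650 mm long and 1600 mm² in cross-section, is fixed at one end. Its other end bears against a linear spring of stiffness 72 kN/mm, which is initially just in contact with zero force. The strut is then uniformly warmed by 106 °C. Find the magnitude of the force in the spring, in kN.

The unrestrained thermal change is αΔT L = 26×10⁻⁶ × 106 × 1650 = 4.547 mm.
With a force P in the spring, the elastic change of the strut is PL/(AE) and that of the spring is P/k; compatibility requires their sum to equal δ_free.
So P = δ_free / [L/(AE) + 1/k] = 4.547 / [ 1650/(1600×46×10³) + 1/(72×10³) ].
P = 4.547 / 3.631×10⁻⁵ = 125200 N.

P ≈ 125 kN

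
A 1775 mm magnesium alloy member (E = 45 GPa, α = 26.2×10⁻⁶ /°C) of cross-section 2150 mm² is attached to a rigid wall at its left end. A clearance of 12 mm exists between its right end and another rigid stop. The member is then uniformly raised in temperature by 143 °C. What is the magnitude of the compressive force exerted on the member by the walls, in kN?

Unrestrained expansion: δ_free = αΔT L = 26.2×10⁻⁶ × 143 × 1775 = 6.65 mm.
Since δ_free = 6.65 mm is less than the 12 mm gap, the member never touches the wall. No axial force develops.

P ≈ 0 kN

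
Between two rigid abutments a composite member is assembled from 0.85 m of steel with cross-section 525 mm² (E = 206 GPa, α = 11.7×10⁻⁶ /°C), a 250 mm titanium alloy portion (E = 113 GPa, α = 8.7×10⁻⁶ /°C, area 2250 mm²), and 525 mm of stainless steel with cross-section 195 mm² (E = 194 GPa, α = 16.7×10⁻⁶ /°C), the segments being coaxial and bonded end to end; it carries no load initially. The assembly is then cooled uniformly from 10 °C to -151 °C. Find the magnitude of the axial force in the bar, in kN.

With the walls removed the bar would change length by δ_free = Σ αᵢΔT Lᵢ = 11.7×10⁻⁶×161×850 + 8.7×10⁻⁶×161×250 + 16.7×10⁻⁶×161×525 = 3.363 mm.
The rigid supports impose zero overall length change; the single axial force P common to all segments must satisfy P Σ Lᵢ/(AᵢEᵢ) = δ_free.
Σ Lᵢ/(AᵢEᵢ) = 850/(525×206×10³) + 250/(2250×113×10³) + 525/(195×194×10³) = 2.272×10⁻⁵ mm/N.
So P = 3.363 / 2.272×10⁻⁵ = 148 kN, tensile.

P ≈ 148 kN (tensile)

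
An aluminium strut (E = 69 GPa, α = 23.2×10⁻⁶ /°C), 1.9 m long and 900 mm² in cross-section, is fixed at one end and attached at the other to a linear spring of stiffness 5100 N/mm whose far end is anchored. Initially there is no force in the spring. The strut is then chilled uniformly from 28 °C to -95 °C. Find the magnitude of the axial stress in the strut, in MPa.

Free thermal contraction: δ_free = αΔT L = 23.2×10⁻⁶ × 123 × 1900 = 5.422 mm.
Let P be the tensile force in the spring. The strut extends elastically by PL/(AE) and the spring stretches by P/k; together these equal δ_free.
P [ L/(AE) + 1/k ] = δ_free → P [ 1900/(900×69×10³) + 1/(5100) ] = 5.422.
P = 5.422 / 0.0002267 = 23920 N.
σ = P/A = 23920/900 = 26.58 MPa.

σ ≈ 26.6 MPa (tensile)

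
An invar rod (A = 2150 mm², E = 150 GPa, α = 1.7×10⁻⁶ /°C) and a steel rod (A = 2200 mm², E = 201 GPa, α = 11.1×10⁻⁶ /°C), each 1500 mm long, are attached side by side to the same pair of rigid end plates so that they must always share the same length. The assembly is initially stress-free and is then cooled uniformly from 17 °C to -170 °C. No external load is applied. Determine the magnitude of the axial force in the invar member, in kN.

P ≈ 328 kN (compressive in the invar)

The steel has the larger α, so on cooling it would change length more than the invar if both were free. The rigid plates force a common final length, so the steel is put into tension and the invar into compression, with equal and opposite forces P (no external load).
Setting the final lengths equal and cancelling L: (α₁ − α₂)ΔT = P/(A₁E₁) + P/(A₂E₂).
|α₁ − α₂|·ΔT = 9.4×10⁻⁶ × 187 = 0.001758.
1/(A₁E₁) + 1/(A₂E₂) = 1/(2150×150×10³) + 1/(2200×201×10³) = 5.362×10⁻⁹ N⁻¹.
So P = 0.001758 / 5.362×10⁻⁹ = 327.8 kN.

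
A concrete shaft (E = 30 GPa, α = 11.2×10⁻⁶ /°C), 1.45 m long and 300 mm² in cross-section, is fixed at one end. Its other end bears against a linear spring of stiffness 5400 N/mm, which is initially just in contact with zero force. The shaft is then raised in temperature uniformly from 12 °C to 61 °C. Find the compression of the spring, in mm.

δ ≈ 0.426 mm

The unrestrained thermal change is αΔT L = 11.2×10⁻⁶ × 49 × 1450 = 0.7958 mm.
Let P be the compressive force at the spring. The shaft shortens elastically by PL/(AE) and the spring compresses by P/k; together these equal δ_free.
So P = δ_free / [L/(AE) + 1/k] = 0.7958 / [ 1450/(300×30×10³) + 1/(5400) ].
P = 0.7958 / 0.0003463 = 2298 N.
Spring compression = P/k = 2298/(5400) = 0.4255 mm.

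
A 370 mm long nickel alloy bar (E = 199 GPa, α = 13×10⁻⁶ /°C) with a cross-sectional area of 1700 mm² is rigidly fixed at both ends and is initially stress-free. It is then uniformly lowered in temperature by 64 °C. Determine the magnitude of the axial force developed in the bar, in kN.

The ends cannot move, so σ = EαΔT = 199×10³ × 13×10⁻⁶ × 64 = 165.6 MPa.
Then P = σA = 165.6 × 1700 mm² = 281.5 kN, tensile.

P ≈ 281 kN (tensile)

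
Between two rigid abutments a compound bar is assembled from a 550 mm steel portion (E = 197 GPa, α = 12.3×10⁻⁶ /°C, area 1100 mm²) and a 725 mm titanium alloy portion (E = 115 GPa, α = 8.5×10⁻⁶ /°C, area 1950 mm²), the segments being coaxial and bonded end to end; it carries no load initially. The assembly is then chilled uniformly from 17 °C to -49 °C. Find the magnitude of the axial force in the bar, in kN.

Free thermal contraction of the whole bar: Σ αᵢΔT Lᵢ = 12.3×10⁻⁶×66×550 + 8.5×10⁻⁶×66×725 = 0.8532 mm.
The rigid supports impose zero overall length change; the single axial force P common to all segments must satisfy P Σ Lᵢ/(AᵢEᵢ) = δ_free.
The series flexibility is Σ Lᵢ/(AᵢEᵢ) = 550/(1100×197×10³) + 725/(1950×115×10³) = 5.771×10⁻⁶ mm/N.
So P = 0.8532 / 5.771×10⁻⁶ = 147.8 kN, tensile.

P ≈ 148 kN (tensile)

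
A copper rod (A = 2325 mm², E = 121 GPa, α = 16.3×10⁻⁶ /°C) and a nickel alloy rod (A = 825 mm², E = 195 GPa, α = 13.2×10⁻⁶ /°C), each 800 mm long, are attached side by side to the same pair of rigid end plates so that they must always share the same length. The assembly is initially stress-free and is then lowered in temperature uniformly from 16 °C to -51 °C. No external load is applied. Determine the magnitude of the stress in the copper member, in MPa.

σ ≈ 9.14 MPa (tensile)

The copper has the larger α, so on cooling it would change length more than the nickel alloy if both were free. The rigid plates force a common final length, so the copper is put into tension and the nickel alloy into compression, with equal and opposite forces P (no external load).
Equating the net (thermal + elastic) strains gives |α₁ − α₂|·ΔT = P·[1/(A₁E₁) + 1/(A₂E₂)].
|α₁ − α₂|·ΔT = 3.1×10⁻⁶ × 67 = 0.0002077.
1/(A₁E₁) + 1/(A₂E₂) = 1/(2325×121×10³) + 1/(825×195×10³) = 9.771×10⁻⁹ N⁻¹.
P = 0.0002077 / 9.771×10⁻⁹ = 21260 N = 21.26 kN.
σ_{copper} = P/A₁ = 21260/2325 = 9.143 MPa, tensile.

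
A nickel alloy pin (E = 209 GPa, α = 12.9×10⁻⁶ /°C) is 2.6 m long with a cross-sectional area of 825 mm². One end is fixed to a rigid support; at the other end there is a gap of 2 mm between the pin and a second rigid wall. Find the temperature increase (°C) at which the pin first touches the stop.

The gap closes when αΔT L = 2 mm, since the pin is still unstressed at that instant.
So ΔT = g/(αL) = 2/(12.9×10⁻⁶ × 2600) = 59.63 °C.

ΔT ≈ 59.6 °C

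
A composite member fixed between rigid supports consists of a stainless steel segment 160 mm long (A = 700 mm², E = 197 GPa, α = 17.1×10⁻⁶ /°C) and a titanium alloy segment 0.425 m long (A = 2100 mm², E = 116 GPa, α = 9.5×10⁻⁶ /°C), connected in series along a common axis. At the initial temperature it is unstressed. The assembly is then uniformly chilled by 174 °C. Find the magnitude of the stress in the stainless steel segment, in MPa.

With the walls removed the bar would change length by δ_free = Σ αᵢΔT Lᵢ = 17.1×10⁻⁶×174×160 + 9.5×10⁻⁶×174×425 = 1.179 mm.
The walls prevent any net length change, so an axial force P (same in every segment) develops. Compatibility: P · Σ Lᵢ/(AᵢEᵢ) = δ_free.
The series flexibility is Σ Lᵢ/(AᵢEᵢ) = 160/(700×197×10³) + 425/(2100×116×10³) = 2.905×10⁻⁶ mm/N.
So P = 1.179 / 2.905×10⁻⁶ = 405.7 kN, tensile.
σ_{stainless steel} = P / A = 405700 / 700 = 579.6 MPa.

σ ≈ 580 MPa (tensile)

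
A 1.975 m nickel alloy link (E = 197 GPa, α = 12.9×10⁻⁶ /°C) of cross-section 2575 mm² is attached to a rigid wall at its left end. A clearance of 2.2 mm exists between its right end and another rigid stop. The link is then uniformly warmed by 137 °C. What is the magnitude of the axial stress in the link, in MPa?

Free thermal elongation = αΔT L = 12.9×10⁻⁶ × 137 × 1975 = 3.49 mm.
This exceeds the 2.2 mm gap, so the wall pushes back. The portion of expansion that must be recovered elastically is δ_free − gap = 3.49 − 2.2 = 1.29 mm.
So σ = E(δ_free − g)/L = 197×10³ × 1.29/1975 = 128.7 MPa.

σ ≈ 129 MPa (compressive)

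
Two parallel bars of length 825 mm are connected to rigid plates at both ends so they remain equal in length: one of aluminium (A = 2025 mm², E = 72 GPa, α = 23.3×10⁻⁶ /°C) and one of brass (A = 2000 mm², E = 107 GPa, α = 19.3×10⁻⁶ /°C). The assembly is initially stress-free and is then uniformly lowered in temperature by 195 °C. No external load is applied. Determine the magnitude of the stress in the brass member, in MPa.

σ ≈ 33.8 MPa (compressive)

Both members must finish at the same length. With the larger α, the aluminium tends to over-contract; the plates restrain it, putting the aluminium in tension and the brass in compression. With no external load the two internal forces are equal and opposite, magnitude P.
Compatibility of the two members (thermal + elastic change equal): (α₁ − α₂)ΔT = P·[1/(A₁E₁) + 1/(A₂E₂)].
|α₁ − α₂|·ΔT = 4×10⁻⁶ × 195 = 0.00078.
1/(A₁E₁) + 1/(A₂E₂) = 1/(2025×72×10³) + 1/(2000×107×10³) = 1.153×10⁻⁸ N⁻¹.
So P = 0.00078 / 1.153×10⁻⁸ = 67.64 kN.
σ_{brass} = P/A₂ = 67640/2000 = 33.82 MPa, compressive.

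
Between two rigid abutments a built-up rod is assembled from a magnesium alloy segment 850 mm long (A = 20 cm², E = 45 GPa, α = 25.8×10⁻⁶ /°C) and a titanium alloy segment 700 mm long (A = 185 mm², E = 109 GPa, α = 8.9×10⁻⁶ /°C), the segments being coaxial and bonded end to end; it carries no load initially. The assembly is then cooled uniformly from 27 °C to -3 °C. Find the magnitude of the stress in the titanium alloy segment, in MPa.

σ ≈ 103 MPa (tensile)

With the walls removed the bar would change length by δ_free = Σ αᵢΔT Lᵢ = 25.8×10⁻⁶×30×850 + 8.9×10⁻⁶×30×700 = 0.8448 mm.
The walls prevent any net length change, so an axial force P (same in every segment) develops. Compatibility: P · Σ Lᵢ/(AᵢEᵢ) = δ_free.
The series flexibility is Σ Lᵢ/(AᵢEᵢ) = 850/(2000×45×10³) + 700/(185×109×10³) = 4.416×10⁻⁵ mm/N.
So P = 0.8448 / 4.416×10⁻⁵ = 19.13 kN, tensile.
σ_{titanium alloy} = P / A = 19130 / 185 = 103.4 MPa.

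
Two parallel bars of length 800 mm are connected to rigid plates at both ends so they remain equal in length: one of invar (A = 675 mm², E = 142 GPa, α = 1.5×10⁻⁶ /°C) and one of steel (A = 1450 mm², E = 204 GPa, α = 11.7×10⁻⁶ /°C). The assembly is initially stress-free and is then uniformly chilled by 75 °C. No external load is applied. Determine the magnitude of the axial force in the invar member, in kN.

P ≈ 55.4 kN (compressive in the invar)

Equilibrium of a rigid end plate with no external load gives equal and opposite internal forces ±P in the two members. Since α_{steel} > α_{invar}, cooling drives the steel into tension and the invar into compression.
Equating the net (thermal + elastic) strains gives |α₁ − α₂|·ΔT = P·[1/(A₁E₁) + 1/(A₂E₂)].
|α₁ − α₂|·ΔT = 10.2×10⁻⁶ × 75 = 0.000765.
1/(A₁E₁) + 1/(A₂E₂) = 1/(675×142×10³) + 1/(1450×204×10³) = 1.381×10⁻⁸ N⁻¹.
So P = 0.000765 / 1.381×10⁻⁸ = 55.38 kN.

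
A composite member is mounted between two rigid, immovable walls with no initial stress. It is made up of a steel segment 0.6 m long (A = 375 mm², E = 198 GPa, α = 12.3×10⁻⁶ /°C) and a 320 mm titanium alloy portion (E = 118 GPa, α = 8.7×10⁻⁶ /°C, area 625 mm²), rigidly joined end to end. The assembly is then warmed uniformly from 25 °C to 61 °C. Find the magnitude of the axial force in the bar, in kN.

P ≈ 29.5 kN (compressive)

Free thermal expansion of the whole bar: Σ αᵢΔT Lᵢ = 12.3×10⁻⁶×36×600 + 8.7×10⁻⁶×36×320 = 0.3659 mm.
The rigid supports impose zero overall length change; the single axial force P common to all segments must satisfy P Σ Lᵢ/(AᵢEᵢ) = δ_free.
The series flexibility is Σ Lᵢ/(AᵢEᵢ) = 600/(375×198×10³) + 320/(625×118×10³) = 1.242×10⁻⁵ mm/N.
P = 0.3659 / 1.242×10⁻⁵ = 29460 N = 29.46 kN, compressive.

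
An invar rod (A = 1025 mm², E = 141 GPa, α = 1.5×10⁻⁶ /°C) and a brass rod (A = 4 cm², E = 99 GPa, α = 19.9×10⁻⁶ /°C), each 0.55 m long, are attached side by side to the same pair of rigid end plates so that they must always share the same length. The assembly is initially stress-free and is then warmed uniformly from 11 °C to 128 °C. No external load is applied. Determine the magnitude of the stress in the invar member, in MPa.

Equilibrium of a rigid end plate with no external load gives equal and opposite internal forces ±P in the two members. Since α_{brass} > α_{invar}, heating drives the brass into compression and the invar into tension.
Equating the net (thermal + elastic) strains gives |α₁ − α₂|·ΔT = P·[1/(A₁E₁) + 1/(A₂E₂)].
|α₁ − α₂|·ΔT = 18.4×10⁻⁶ × 117 = 0.002153.
1/(A₁E₁) + 1/(A₂E₂) = 1/(1025×141×10³) + 1/(400×99×10³) = 3.217×10⁻⁸ N⁻¹.
So P = 0.002153 / 3.217×10⁻⁸ = 66.92 kN.
σ_{invar} = P/A₁ = 66920/1025 = 65.28 MPa, tensile.

σ ≈ 65.3 MPa (tensile)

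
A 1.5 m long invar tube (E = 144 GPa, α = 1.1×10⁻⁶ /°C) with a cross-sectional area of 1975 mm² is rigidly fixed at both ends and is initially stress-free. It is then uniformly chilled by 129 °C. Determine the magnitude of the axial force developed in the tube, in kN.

P ≈ 40.4 kN (tensile)

Full restraint means ε = 0, so the stress is σ = EαΔT = 144×10³ × 1.1×10⁻⁶ × 129 = 20.43 MPa.
Axial force P = σA = 20.43 × 1975 = 40360 N = 40.36 kN, tensile.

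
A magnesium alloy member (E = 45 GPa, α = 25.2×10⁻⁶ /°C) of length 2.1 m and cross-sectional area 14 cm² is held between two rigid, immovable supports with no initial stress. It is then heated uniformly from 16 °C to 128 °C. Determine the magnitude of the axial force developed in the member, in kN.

With zero net strain, σ = E·αΔT = 45 GPa × 25.2×10⁻⁶ × 112 = 127 MPa.
P = AEαΔT = 1400 × 45×10³ × 25.2×10⁻⁶ × 112 = 177.8 kN (compressive).

P ≈ 178 kN (compressive)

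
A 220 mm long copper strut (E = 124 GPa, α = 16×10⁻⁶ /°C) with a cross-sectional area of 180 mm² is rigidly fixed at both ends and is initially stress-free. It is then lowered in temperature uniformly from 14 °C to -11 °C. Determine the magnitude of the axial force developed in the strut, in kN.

With zero net strain, σ = E·αΔT = 124 GPa × 16×10⁻⁶ × 25 = 49.6 MPa.
P = AEαΔT = 180 × 124×10³ × 16×10⁻⁶ × 25 = 8.928 kN (tensile).

P ≈ 8.93 kN (tensile)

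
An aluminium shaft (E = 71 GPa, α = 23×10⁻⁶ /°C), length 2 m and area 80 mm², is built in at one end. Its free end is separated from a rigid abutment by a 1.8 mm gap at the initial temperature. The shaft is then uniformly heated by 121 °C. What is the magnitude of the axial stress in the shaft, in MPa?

σ ≈ 134 MPa (compressive)

Free thermal elongation = αΔT L = 23×10⁻⁶ × 121 × 2000 = 5.566 mm.
After closing the 1.8 mm clearance, 5.566 − 1.8 = 3.766 mm of expansion remains to be suppressed by the wall.
That suppressed elongation corresponds to σ = E·Δ/L = 71×10³ × 3.766/2000 = 133.7 MPa.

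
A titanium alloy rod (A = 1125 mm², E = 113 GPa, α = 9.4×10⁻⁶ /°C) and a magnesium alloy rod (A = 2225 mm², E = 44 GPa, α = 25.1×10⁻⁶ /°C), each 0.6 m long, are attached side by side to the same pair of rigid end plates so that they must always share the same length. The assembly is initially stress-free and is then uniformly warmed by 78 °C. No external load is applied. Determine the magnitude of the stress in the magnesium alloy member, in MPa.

Equilibrium of a rigid end plate with no external load gives equal and opposite internal forces ±P in the two members. Since α_{magnesium alloy} > α_{titanium alloy}, heating drives the magnesium alloy into compression and the titanium alloy into tension.
Setting the final lengths equal and cancelling L: (α₁ − α₂)ΔT = P/(A₁E₁) + P/(A₂E₂).
|α₁ − α₂|·ΔT = 15.7×10⁻⁶ × 78 = 0.001225.
1/(A₁E₁) + 1/(A₂E₂) = 1/(1125×113×10³) + 1/(2225×44×10³) = 1.808×10⁻⁸ N⁻¹.
P = 0.001225 / 1.808×10⁻⁸ = 67730 N = 67.73 kN.
σ_{magnesium alloy} = P/A₂ = 67730/2225 = 30.44 MPa, compressive.

σ ≈ 30.4 MPa (compressive)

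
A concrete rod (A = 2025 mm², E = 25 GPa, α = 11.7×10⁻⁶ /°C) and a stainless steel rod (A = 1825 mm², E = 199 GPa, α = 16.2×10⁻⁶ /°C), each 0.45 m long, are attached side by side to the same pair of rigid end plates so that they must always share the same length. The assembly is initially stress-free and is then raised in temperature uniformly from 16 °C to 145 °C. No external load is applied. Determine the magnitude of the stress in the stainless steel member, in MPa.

σ ≈ 14.1 MPa (compressive)

The stainless steel has the larger α, so on heating it would change length more than the concrete if both were free. The rigid plates force a common final length, so the stainless steel is put into compression and the concrete into tension, with equal and opposite forces P (no external load).
Compatibility of the two members (thermal + elastic change equal): (α₁ − α₂)ΔT = P·[1/(A₁E₁) + 1/(A₂E₂)].
|α₁ − α₂|·ΔT = 4.5×10⁻⁶ × 129 = 0.0005805.
1/(A₁E₁) + 1/(A₂E₂) = 1/(2025×25×10³) + 1/(1825×199×10³) = 2.251×10⁻⁸ N⁻¹.
So P = 0.0005805 / 2.251×10⁻⁸ = 25.79 kN.
σ_{stainless steel} = P/A₂ = 25790/1825 = 14.13 MPa, compressive.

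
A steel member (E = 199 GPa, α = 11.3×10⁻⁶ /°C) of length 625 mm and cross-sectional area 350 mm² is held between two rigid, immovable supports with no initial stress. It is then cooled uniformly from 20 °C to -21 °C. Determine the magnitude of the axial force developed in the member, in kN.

P ≈ 32.3 kN (tensile)

The ends cannot move, so σ = EαΔT = 199×10³ × 11.3×10⁻⁶ × 41 = 92.2 MPa.
P = AEαΔT = 350 × 199×10³ × 11.3×10⁻⁶ × 41 = 32.27 kN (tensile).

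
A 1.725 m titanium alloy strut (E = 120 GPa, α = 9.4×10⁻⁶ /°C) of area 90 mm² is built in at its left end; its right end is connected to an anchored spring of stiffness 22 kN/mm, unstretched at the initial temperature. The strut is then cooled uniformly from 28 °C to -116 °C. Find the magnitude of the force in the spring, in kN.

Free thermal contraction: δ_free = αΔT L = 9.4×10⁻⁶ × 144 × 1725 = 2.335 mm.
Let P be the tensile force in the spring. The strut extends elastically by PL/(AE) and the spring stretches by P/k; together these equal δ_free.
So P = δ_free / [L/(AE) + 1/k] = 2.335 / [ 1725/(90×120×10³) + 1/(22×10³) ].
P = 2.335 / 0.0002052 = 11380 N.

P ≈ 11.4 kN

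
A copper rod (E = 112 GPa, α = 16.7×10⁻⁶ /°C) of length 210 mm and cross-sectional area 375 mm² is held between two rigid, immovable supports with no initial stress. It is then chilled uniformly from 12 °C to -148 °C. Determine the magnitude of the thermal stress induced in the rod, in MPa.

The supports are rigid, so the total axial strain is zero. The restrained thermal strain is ε = αΔT = 16.7×10⁻⁶ × 160 = 2672×10⁻⁶.
The stress required to suppress this strain is σ = Eε = 112×10³ × 2672×10⁻⁶ = 299.3 MPa, tensile since the rod is trying to contract.

σ ≈ 299 MPa (tensile)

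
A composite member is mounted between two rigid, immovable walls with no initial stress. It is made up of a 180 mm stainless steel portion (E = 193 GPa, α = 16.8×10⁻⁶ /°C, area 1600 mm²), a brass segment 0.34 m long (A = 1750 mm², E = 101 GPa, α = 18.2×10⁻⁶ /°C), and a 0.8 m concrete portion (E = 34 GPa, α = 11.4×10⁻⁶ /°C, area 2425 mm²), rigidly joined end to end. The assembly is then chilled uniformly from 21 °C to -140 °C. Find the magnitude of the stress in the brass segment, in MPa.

With the walls removed the bar would change length by δ_free = Σ αᵢΔT Lᵢ = 16.8×10⁻⁶×161×180 + 18.2×10⁻⁶×161×340 + 11.4×10⁻⁶×161×800 = 2.951 mm.
The walls prevent any net length change, so an axial force P (same in every segment) develops. Compatibility: P · Σ Lᵢ/(AᵢEᵢ) = δ_free.
Σ Lᵢ/(AᵢEᵢ) = 180/(1600×193×10³) + 340/(1750×101×10³) + 800/(2425×34×10³) = 1.221×10⁻⁵ mm/N.
P = 2.951 / 1.221×10⁻⁵ = 241700 N = 241.7 kN, tensile.
σ_{brass} = P / A = 241700 / 1750 = 138.1 MPa.

σ ≈ 138 MPa (tensile)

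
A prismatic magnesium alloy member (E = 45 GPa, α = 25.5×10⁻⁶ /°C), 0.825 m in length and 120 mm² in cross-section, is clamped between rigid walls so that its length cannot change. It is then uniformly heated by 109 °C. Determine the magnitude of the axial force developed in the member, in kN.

P ≈ 15 kN (compressive)

With zero net strain, σ = E·αΔT = 45 GPa × 25.5×10⁻⁶ × 109 = 125.1 MPa.
P = AEαΔT = 120 × 45×10³ × 25.5×10⁻⁶ × 109 = 15.01 kN (compressive).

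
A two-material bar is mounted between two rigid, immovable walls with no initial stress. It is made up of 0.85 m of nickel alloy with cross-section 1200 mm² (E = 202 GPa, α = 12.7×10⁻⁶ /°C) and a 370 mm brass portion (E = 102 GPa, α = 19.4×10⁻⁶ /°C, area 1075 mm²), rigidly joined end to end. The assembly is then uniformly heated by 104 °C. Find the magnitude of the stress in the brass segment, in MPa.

σ ≈ 253 MPa (compressive)

If the supports were absent, the total length change would be Σ αᵢΔT Lᵢ = 12.7×10⁻⁶×104×850 + 19.4×10⁻⁶×104×370 = 1.869 mm.
The walls prevent any net length change, so an axial force P (same in every segment) develops. Compatibility: P · Σ Lᵢ/(AᵢEᵢ) = δ_free.
The series flexibility is Σ Lᵢ/(AᵢEᵢ) = 850/(1200×202×10³) + 370/(1075×102×10³) = 6.881×10⁻⁶ mm/N.
So P = 1.869 / 6.881×10⁻⁶ = 271.6 kN, compressive.
σ_{brass} = P / A = 271600 / 1075 = 252.7 MPa.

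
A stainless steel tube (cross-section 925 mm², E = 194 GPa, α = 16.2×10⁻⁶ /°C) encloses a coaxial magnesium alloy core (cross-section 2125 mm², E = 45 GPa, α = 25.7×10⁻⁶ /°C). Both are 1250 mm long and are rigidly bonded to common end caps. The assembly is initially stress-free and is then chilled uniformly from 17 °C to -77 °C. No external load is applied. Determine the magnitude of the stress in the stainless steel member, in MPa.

σ ≈ 60.2 MPa (compressive)

Both members must finish at the same length. With the larger α, the magnesium alloy tends to over-contract; the plates restrain it, putting the magnesium alloy in tension and the stainless steel in compression. With no external load the two internal forces are equal and opposite, magnitude P.
Equating the net (thermal + elastic) strains gives |α₁ − α₂|·ΔT = P·[1/(A₁E₁) + 1/(A₂E₂)].
|α₁ − α₂|·ΔT = 9.5×10⁻⁶ × 94 = 0.000893.
1/(A₁E₁) + 1/(A₂E₂) = 1/(925×194×10³) + 1/(2125×45×10³) = 1.603×10⁻⁸ N⁻¹.
P = 0.000893 / 1.603×10⁻⁸ = 55710 N = 55.71 kN.
σ_{stainless steel} = P/A₁ = 55710/925 = 60.22 MPa, compressive.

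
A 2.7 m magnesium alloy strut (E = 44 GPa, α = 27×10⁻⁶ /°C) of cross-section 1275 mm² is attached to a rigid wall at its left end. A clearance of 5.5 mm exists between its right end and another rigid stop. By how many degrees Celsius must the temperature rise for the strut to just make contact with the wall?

Contact occurs when the free expansion equals the gap: αΔT L = 5.5 mm.
So ΔT = g/(αL) = 5.5/(27×10⁻⁶ × 2700) = 75.45 °C.

ΔT ≈ 75.4 °C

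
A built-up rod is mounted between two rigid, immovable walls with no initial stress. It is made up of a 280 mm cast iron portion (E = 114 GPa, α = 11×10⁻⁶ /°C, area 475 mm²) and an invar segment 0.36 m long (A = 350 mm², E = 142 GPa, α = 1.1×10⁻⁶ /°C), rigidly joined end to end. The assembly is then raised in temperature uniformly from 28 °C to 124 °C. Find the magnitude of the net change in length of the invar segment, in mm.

With the walls removed the bar would change length by δ_free = Σ αᵢΔT Lᵢ = 11×10⁻⁶×96×280 + 1.1×10⁻⁶×96×360 = 0.3337 mm.
Since the ends are fixed, an axial force P builds up, equal in every segment, with P · Σ Lᵢ/(AᵢEᵢ) = δ_free.
Σ Lᵢ/(AᵢEᵢ) = 280/(475×114×10³) + 360/(350×142×10³) = 1.241×10⁻⁵ mm/N.
P = 0.3337 / 1.241×10⁻⁵ = 26880 N = 26.88 kN, compressive.
For the invar segment, free thermal change = 1.1×10⁻⁶×96×360 = 0.03802 mm and elastic change from P = 26880×360/(350×142×10³) = 0.1947 mm; these oppose, so the net change is 0.157 mm (segment shortens).

|ΔL| ≈ 0.157 mm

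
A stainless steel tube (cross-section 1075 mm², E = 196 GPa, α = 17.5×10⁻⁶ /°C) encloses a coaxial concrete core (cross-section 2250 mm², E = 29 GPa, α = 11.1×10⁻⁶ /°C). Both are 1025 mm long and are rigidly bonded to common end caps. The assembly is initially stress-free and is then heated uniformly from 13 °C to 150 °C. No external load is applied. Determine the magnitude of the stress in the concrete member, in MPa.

The stainless steel has the larger α, so on heating it would change length more than the concrete if both were free. The rigid plates force a common final length, so the stainless steel is put into compression and the concrete into tension, with equal and opposite forces P (no external load).
Compatibility of the two members (thermal + elastic change equal): (α₁ − α₂)ΔT = P·[1/(A₁E₁) + 1/(A₂E₂)].
|α₁ − α₂|·ΔT = 6.4×10⁻⁶ × 137 = 0.0008768.
1/(A₁E₁) + 1/(A₂E₂) = 1/(1075×196×10³) + 1/(2250×29×10³) = 2.007×10⁻⁸ N⁻¹.
P = 0.0008768 / 2.007×10⁻⁸ = 43680 N = 43.68 kN.
σ_{concrete} = P/A₂ = 43680/2250 = 19.41 MPa, tensile.

σ ≈ 19.4 MPa (tensile)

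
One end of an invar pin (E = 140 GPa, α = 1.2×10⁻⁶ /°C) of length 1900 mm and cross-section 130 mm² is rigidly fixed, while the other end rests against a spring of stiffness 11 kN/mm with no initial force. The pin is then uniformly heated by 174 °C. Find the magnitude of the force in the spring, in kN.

Free thermal expansion: δ_free = αΔT L = 1.2×10⁻⁶ × 174 × 1900 = 0.3967 mm.
With a force P in the spring, the elastic change of the pin is PL/(AE) and that of the spring is P/k; compatibility requires their sum to equal δ_free.
So P = δ_free / [L/(AE) + 1/k] = 0.3967 / [ 1900/(130×140×10³) + 1/(11×10³) ].
P = 0.3967 / 0.0001953 = 2031 N.

P ≈ 2.03 kN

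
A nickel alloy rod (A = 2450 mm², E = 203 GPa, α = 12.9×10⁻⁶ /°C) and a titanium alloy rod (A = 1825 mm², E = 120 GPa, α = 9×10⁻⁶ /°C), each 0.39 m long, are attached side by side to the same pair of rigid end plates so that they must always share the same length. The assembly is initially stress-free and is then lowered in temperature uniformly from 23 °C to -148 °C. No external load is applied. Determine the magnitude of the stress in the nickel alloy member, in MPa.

The nickel alloy has the larger α, so on cooling it would change length more than the titanium alloy if both were free. The rigid plates force a common final length, so the nickel alloy is put into tension and the titanium alloy into compression, with equal and opposite forces P (no external load).
Setting the final lengths equal and cancelling L: (α₁ − α₂)ΔT = P/(A₁E₁) + P/(A₂E₂).
|α₁ − α₂|·ΔT = 3.9×10⁻⁶ × 171 = 0.0006669.
1/(A₁E₁) + 1/(A₂E₂) = 1/(2450×203×10³) + 1/(1825×120×10³) = 6.577×10⁻⁹ N⁻¹.
P = 0.0006669 / 6.577×10⁻⁹ = 101400 N = 101.4 kN.
σ_{nickel alloy} = P/A₁ = 101400/2450 = 41.39 MPa, tensile.

σ ≈ 41.4 MPa (tensile)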